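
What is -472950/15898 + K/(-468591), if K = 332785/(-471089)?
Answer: -52201396167215560/1754726373446451 ≈ -29.749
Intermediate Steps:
K = -332785/471089 (K = 332785*(-1/471089) = -332785/471089 ≈ -0.70642)
-472950/15898 + K/(-468591) = -472950/15898 - 332785/471089/(-468591) = -472950*1/15898 - 332785/471089*(-1/468591) = -236475/7949 + 332785/220748065599 = -52201396167215560/1754726373446451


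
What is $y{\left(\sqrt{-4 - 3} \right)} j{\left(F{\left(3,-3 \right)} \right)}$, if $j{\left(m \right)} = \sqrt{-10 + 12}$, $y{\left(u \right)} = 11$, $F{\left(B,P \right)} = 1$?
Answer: $11 \sqrt{2} \approx 15.556$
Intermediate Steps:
$j{\left(m \right)} = \sqrt{2}$
$y{\left(\sqrt{-4 - 3} \right)} j{\left(F{\left(3,-3 \right)} \right)} = 11 \sqrt{2}$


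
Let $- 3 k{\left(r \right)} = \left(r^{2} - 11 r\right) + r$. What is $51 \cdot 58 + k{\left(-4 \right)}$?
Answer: $\frac{8818}{3} \approx 2939.3$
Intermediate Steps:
$k{\left(r \right)} = - \frac{r^{2}}{3} + \frac{10 r}{3}$ ($k{\left(r \right)} = - \frac{\left(r^{2} - 11 r\right) + r}{3} = - \frac{r^{2} - 10 r}{3} = - \frac{r^{2}}{3} + \frac{10 r}{3}$)
$51 \cdot 58 + k{\left(-4 \right)} = 51 \cdot 58 + \frac{1}{3} \left(-4\right) \left(10 - -4\right) = 2958 + \frac{1}{3} \left(-4\right) \left(10 + 4\right) = 2958 + \frac{1}{3} \left(-4\right) 14 = 2958 - \frac{56}{3} = \frac{8818}{3}$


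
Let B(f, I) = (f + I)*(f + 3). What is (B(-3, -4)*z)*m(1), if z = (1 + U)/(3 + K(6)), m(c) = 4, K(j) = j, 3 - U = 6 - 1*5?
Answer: 0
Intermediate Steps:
U = 2 (U = 3 - (6 - 1*5) = 3 - (6 - 5) = 3 - 1*1 = 3 - 1 = 2)
B(f, I) = (3 + f)*(I + f) (B(f, I) = (I + f)*(3 + f) = (3 + f)*(I + f))
z = ⅓ (z = (1 + 2)/(3 + 6) = 3/9 = 3*(⅑) = ⅓ ≈ 0.33333)
(B(-3, -4)*z)*m(1) = (((-3)² + 3*(-4) + 3*(-3) - 4*(-3))*(⅓))*4 = ((9 - 12 - 9 + 12)*(⅓))*4 = (0*(⅓))*4 = 0*4 = 0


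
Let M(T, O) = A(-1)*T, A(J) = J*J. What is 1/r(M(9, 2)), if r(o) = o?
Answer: 1/9 ≈ 0.11111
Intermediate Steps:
A(J) = J**2
M(T, O) = T (M(T, O) = (-1)**2*T = 1*T = T)
1/r(M(9, 2)) = 1/9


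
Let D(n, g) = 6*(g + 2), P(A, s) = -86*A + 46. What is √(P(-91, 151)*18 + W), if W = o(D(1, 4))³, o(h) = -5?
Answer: √141571 ≈ 376.26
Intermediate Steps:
P(A, s) = 46 - 86*A
D(n, g) = 12 + 6*g (D(n, g) = 6*(2 + g) = 12 + 6*g)
W = -125 (W = (-5)³ = -125)
√(P(-91, 151)*18 + W) = √((46 - 86*(-91))*18 - 125) = √((46 + 7826)*18 - 125) = √(7872*18 - 125) = √(141696 - 125) = √141571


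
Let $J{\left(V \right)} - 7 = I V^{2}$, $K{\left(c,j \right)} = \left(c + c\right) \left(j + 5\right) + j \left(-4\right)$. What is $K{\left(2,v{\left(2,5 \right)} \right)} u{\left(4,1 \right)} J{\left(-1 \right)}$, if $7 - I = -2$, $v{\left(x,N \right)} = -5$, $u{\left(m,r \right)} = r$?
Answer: $320$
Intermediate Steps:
$I = 9$ ($I = 7 - -2 = 7 + 2 = 9$)
$K{\left(c,j \right)} = - 4 j + 2 c \left(5 + j\right)$ ($K{\left(c,j \right)} = 2 c \left(5 + j\right) - 4 j = - 4 j + 2 c \left(5 + j\right)$)
$J{\left(V \right)} = 7 + 9 V^{2}$
$K{\left(2,v{\left(2,5 \right)} \right)} u{\left(4,1 \right)} J{\left(-1 \right)} = \left(\left(-4\right) \left(-5\right) + 10 \cdot 2 + 2 \cdot 2 \left(-5\right)\right) 1 \left(7 + 9 \left(-1\right)^{2}\right) = \left(20 + 20 - 20\right) 1 \left(7 + 9 \cdot 1\right) = 20 \cdot 1 \left(7 + 9\right) = 20 \cdot 16 = 320$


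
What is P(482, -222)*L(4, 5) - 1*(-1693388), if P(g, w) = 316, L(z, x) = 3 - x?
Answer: 1692756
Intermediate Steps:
P(482, -222)*L(4, 5) - 1*(-1693388) = 316*(3 - 1*5) - 1*(-1693388) = 316*(3 - 5) + 1693388 = 316*(-2) + 1693388 = -632 + 1693388 = 1692756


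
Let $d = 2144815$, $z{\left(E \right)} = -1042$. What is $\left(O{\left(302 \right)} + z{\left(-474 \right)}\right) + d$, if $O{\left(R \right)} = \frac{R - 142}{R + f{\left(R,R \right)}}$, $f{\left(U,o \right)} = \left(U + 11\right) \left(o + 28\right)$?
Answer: $\frac{27759716597}{12949} \approx 2.1438 \cdot 10^{6}$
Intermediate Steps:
$f{\left(U,o \right)} = \left(11 + U\right) \left(28 + o\right)$
$O{\left(R \right)} = \frac{-142 + R}{308 + R^{2} + 40 R}$ ($O{\left(R \right)} = \frac{R - 142}{R + \left(308 + 11 R + 28 R + R R\right)} = \frac{-142 + R}{R + \left(308 + 11 R + 28 R + R^{2}\right)} = \frac{-142 + R}{R + \left(308 + R^{2} + 39 R\right)} = \frac{-142 + R}{308 + R^{2} + 40 R}$)
$\left(O{\left(302 \right)} + z{\left(-474 \right)}\right) + d = \left(\frac{-142 + 302}{308 + 302^{2} + 40 \cdot 302} - 1042\right) + 2144815 = \left(\frac{1}{308 + 91204 + 12080} \cdot 160 - 1042\right) + 2144815 = \left(\frac{1}{103592} \cdot 160 - 1042\right) + 2144815 = \left(\frac{20}{12949} - 1042\right) + 2144815 = - \frac{13492838}{12949} + 2144815 = \frac{27759716597}{12949}$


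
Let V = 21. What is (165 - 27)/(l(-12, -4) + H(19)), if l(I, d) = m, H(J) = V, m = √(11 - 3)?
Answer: 2898/433 - 276*√2/433 ≈ 5.7914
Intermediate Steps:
m = 2*√2 (m = √8 = 2*√2 ≈ 2.8284)
H(J) = 21
l(I, d) = 2*√2
(165 - 27)/(l(-12, -4) + H(19)) = (165 - 27)/(2*√2 + 21) = 138/(21 + 2*√2)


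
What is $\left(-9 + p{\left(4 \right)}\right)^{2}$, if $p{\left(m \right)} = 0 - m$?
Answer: $169$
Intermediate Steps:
$p{\left(m \right)} = - m$
$\left(-9 + p{\left(4 \right)}\right)^{2} = \left(-9 - 4\right)^{2} = \left(-13\right)^{2} = 169$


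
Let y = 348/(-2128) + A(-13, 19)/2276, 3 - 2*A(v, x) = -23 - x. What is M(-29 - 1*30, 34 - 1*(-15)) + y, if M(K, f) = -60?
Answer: -36417981/605416 ≈ -60.154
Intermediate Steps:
A(v, x) = 13 + x/2 (A(v, x) = 3/2 - (-23 - x)/2 = 3/2 + (23/2 + x/2) = 13 + x/2)
y = -93021/605416 (y = 348/(-2128) + (13 + (1/2)*19)/2276 = 348*(-1/2128) + (13 + 19/2)*(1/2276) = -87/532 + (45/2)*(1/2276) = -87/532 + 45/4552 = -93021/605416 ≈ -0.15365)
M(-29 - 1*30, 34 - 1*(-15)) + y = -60 - 93021/605416 = -36417981/605416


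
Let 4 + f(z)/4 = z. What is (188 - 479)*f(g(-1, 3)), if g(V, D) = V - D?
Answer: 9312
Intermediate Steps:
f(z) = -16 + 4*z
(188 - 479)*f(g(-1, 3)) = (188 - 479)*(-16 + 4*(-1 - 1*3)) = -291*(-16 + 4*(-1 - 3)) = -291*(-16 + 4*(-4)) = -291*(-16 - 16) = -291*(-32) = 9312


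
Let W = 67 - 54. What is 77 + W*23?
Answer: 376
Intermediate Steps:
W = 13
77 + W*23 = 77 + 13*23 = 77 + 299 = 376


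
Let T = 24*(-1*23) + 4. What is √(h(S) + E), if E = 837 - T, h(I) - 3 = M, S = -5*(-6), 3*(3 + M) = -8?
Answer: √12441/3 ≈ 37.180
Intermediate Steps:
M = -17/3 (M = -3 + (⅓)*(-8) = -3 - 8/3 = -17/3 ≈ -5.6667)
S = 30
h(I) = -8/3 (h(I) = 3 - 17/3 = -8/3)
T = -548 (T = 24*(-23) + 4 = -552 + 4 = -548)
E = 1385 (E = 837 - 1*(-548) = 837 + 548 = 1385)
√(h(S) + E) = √(-8/3 + 1385) = √(4147/3) = √12441/3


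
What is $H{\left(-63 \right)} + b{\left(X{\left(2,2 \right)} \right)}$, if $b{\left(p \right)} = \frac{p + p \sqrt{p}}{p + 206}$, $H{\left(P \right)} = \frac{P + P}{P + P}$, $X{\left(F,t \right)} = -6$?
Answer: $\frac{97}{100} - \frac{3 i \sqrt{6}}{100} \approx 0.97 - 0.073485 i$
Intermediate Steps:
$H{\left(P \right)} = 1$ ($H{\left(P \right)} = \frac{2 P}{2 P} = 2 P \frac{1}{2 P} = 1$)
$b{\left(p \right)} = \frac{p + p^{\frac{3}{2}}}{206 + p}$
$H{\left(-63 \right)} + b{\left(X{\left(2,2 \right)} \right)} = 1 + \frac{-6 + \left(-6\right)^{\frac{3}{2}}}{206 - 6} = 1 + \frac{-6 - 6 i \sqrt{6}}{200} = 1 - \left(\frac{3}{100} + \frac{3 i \sqrt{6}}{100}\right) = \frac{97}{100} - \frac{3 i \sqrt{6}}{100}$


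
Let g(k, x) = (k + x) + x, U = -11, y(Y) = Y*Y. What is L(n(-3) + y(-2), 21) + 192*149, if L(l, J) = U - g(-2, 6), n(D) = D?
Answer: 28587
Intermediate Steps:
y(Y) = Y**2
g(k, x) = k + 2*x
L(l, J) = -21 (L(l, J) = -11 - (-2 + 2*6) = -11 - (-2 + 12) = -11 - 1*10 = -11 - 10 = -21)
L(n(-3) + y(-2), 21) + 192*149 = -21 + 192*149 = -21 + 28608 = 28587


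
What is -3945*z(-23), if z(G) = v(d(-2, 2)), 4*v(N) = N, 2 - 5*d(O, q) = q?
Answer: 0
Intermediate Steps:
d(O, q) = 2/5 - q/5
v(N) = N/4
z(G) = 0 (z(G) = (2/5 - 1/5*2)/4 = (2/5 - 2/5)/4 = (1/4)*0 = 0)
-3945*z(-23) = -3945*0 = 0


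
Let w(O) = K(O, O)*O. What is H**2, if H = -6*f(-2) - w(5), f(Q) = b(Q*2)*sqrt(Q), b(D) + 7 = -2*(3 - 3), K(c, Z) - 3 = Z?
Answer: -1928 - 3360*I*sqrt(2) ≈ -1928.0 - 4751.8*I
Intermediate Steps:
K(c, Z) = 3 + Z
b(D) = -7 (b(D) = -7 - 2*(3 - 3) = -7 - 2*0 = -7 + 0 = -7)
f(Q) = -7*sqrt(Q)
w(O) = O*(3 + O) (w(O) = (3 + O)*O = O*(3 + O))
H = -40 + 42*I*sqrt(2) (H = -(-42)*sqrt(-2) - 5*(3 + 5) = -(-42)*I*sqrt(2) - 5*8 = -(-42)*I*sqrt(2) - 1*40 = 42*I*sqrt(2) - 40 = -40 + 42*I*sqrt(2) ≈ -40.0 + 59.397*I)
H**2 = (-40 + 42*I*sqrt(2))**2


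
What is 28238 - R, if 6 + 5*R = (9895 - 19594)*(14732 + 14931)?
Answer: 287842633/5 ≈ 5.7569e+7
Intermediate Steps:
R = -287701443/5 (R = -6/5 + ((9895 - 19594)*(14732 + 14931))/5 = -6/5 + (-9699*29663)/5 = -6/5 + (1/5)*(-287701437) = -6/5 - 287701437/5 = -287701443/5 ≈ -5.7540e+7)
28238 - R = 28238 - 1*(-287701443/5) = 28238 + 287701443/5 = 287842633/5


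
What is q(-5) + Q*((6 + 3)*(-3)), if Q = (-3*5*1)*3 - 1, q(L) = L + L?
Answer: 1232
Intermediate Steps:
q(L) = 2*L
Q = -46 (Q = -15*1*3 - 1 = -15*3 - 1 = -45 - 1 = -46)
q(-5) + Q*((6 + 3)*(-3)) = 2*(-5) - 46*(6 + 3)*(-3) = -10 - 414*(-3) = -10 - 46*(-27) = -10 + 1242 = 1232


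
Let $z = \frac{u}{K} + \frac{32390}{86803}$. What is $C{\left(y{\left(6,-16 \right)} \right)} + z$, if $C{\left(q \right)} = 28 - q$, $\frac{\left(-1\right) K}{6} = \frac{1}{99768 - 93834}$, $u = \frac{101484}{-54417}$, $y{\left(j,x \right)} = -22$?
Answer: $\frac{2983385296336}{1574519617} \approx 1894.8$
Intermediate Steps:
$u = - \frac{33828}{18139}$ ($u = 101484 \left(- \frac{1}{54417}\right) = - \frac{33828}{18139} \approx -1.8649$)
$K = - \frac{1}{989}$ ($K = - \frac{6}{99768 - 93834} = - \frac{6}{5934} = \left(-6\right) \frac{1}{5934} = - \frac{1}{989} \approx -0.0010111$)
$z = \frac{2904659315486}{1574519617}$ ($z = - \frac{33828}{18139 \left(- \frac{1}{989}\right)} + \frac{32390}{86803} = \left(- \frac{33828}{18139}\right) \left(-989\right) + 32390 \cdot \frac{1}{86803} = \frac{33455892}{18139} + \frac{32390}{86803} = \frac{2904659315486}{1574519617} \approx 1844.8$)
$C{\left(y{\left(6,-16 \right)} \right)} + z = \left(28 - -22\right) + \frac{2904659315486}{1574519617} = \left(28 + 22\right) + \frac{2904659315486}{1574519617} = 50 + \frac{2904659315486}{1574519617} = \frac{2983385296336}{1574519617}$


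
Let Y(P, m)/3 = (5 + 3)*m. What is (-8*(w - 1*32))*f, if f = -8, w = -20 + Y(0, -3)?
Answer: -7936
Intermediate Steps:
Y(P, m) = 24*m (Y(P, m) = 3*((5 + 3)*m) = 3*(8*m) = 24*m)
w = -92 (w = -20 + 24*(-3) = -20 - 72 = -92)
(-8*(w - 1*32))*f = -8*(-92 - 1*32)*(-8) = -8*(-92 - 32)*(-8) = -8*(-124)*(-8) = 992*(-8) = -7936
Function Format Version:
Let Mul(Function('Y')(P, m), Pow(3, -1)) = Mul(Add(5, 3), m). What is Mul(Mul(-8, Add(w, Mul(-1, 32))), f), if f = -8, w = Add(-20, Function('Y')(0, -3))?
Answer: -7936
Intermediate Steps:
Function('Y')(P, m) = Mul(24, m) (Function('Y')(P, m) = Mul(3, Mul(Add(5, 3), m)) = Mul(3, Mul(8, m)) = Mul(24, m))
w = -92 (w = Add(-20, Mul(24, -3)) = Add(-20, -72) = -92)
Mul(Mul(-8, Add(w, Mul(-1, 32))), f) = Mul(Mul(-8, Add(-92, Mul(-1, 32))), -8) = Mul(Mul(-8, Add(-92, -32)), -8) = Mul(Mul(-8, -124), -8) = Mul(992, -8) = -7936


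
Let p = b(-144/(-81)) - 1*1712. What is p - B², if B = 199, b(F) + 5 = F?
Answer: -371846/9 ≈ -41316.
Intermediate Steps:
b(F) = -5 + F
p = -15437/9 (p = (-5 - 144/(-81)) - 1*1712 = (-5 - 144*(-1/81)) - 1712 = (-5 + 16/9) - 1712 = -29/9 - 1712 = -15437/9 ≈ -1715.2)
p - B² = -15437/9 - 1*199² = -15437/9 - 1*39601 = -15437/9 - 39601 = -371846/9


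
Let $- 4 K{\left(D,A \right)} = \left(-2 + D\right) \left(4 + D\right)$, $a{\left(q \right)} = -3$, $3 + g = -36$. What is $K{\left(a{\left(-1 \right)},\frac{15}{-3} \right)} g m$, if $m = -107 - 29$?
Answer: $6630$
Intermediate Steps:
$g = -39$ ($g = -3 - 36 = -39$)
$K{\left(D,A \right)} = - \frac{\left(-2 + D\right) \left(4 + D\right)}{4}$
$m = -136$ ($m = -107 - 29 = -136$)
$K{\left(a{\left(-1 \right)},\frac{15}{-3} \right)} g m = \left(2 - - \frac{3}{2} - \frac{\left(-3\right)^{2}}{4}\right) \left(-39\right) \left(-136\right) = \left(2 + \frac{3}{2} - \frac{9}{4}\right) \left(-39\right) \left(-136\right) = \frac{5}{4} \left(-39\right) \left(-136\right) = \left(- \frac{195}{4}\right) \left(-136\right) = 6630$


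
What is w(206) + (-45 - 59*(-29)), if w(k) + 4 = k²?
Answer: 44098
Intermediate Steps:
w(k) = -4 + k²
w(206) + (-45 - 59*(-29)) = (-4 + 206²) + (-45 - 59*(-29)) = (-4 + 42436) + (-45 + 1711) = 42432 + 1666 = 44098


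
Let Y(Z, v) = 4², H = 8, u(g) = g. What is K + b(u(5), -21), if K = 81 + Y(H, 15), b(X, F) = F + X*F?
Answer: -29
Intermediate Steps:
b(X, F) = F + F*X
Y(Z, v) = 16
K = 97 (K = 81 + 16 = 97)
K + b(u(5), -21) = 97 - 21*(1 + 5) = 97 - 21*6 = 97 - 126 = -29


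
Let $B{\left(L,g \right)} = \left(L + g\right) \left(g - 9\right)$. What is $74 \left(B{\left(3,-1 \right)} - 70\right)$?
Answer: $-6660$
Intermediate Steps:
$B{\left(L,g \right)} = \left(-9 + g\right) \left(L + g\right)$ ($B{\left(L,g \right)} = \left(L + g\right) \left(-9 + g\right) = \left(-9 + g\right) \left(L + g\right)$)
$74 \left(B{\left(3,-1 \right)} - 70\right) = 74 \left(\left(\left(-1\right)^{2} - 27 - -9 + 3 \left(-1\right)\right) - 70\right) = 74 \left(\left(1 - 27 + 9 - 3\right) - 70\right) = 74 \left(-20 - 70\right) = 74 \left(-90\right) = -6660$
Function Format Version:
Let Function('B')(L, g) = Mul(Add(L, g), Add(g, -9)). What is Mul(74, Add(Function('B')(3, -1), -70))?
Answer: -6660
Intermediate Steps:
Function('B')(L, g) = Mul(Add(-9, g), Add(L, g)) (Function('B')(L, g) = Mul(Add(L, g), Add(-9, g)) = Mul(Add(-9, g), Add(L, g)))
Mul(74, Add(Function('B')(3, -1), -70)) = Mul(74, Add(Add(Pow(-1, 2), Mul(-9, 3), Mul(-9, -1), Mul(3, -1)), -70)) = Mul(74, Add(Add(1, -27, 9, -3), -70)) = Mul(74, Add(-20, -70)) = Mul(74, -90) = -6660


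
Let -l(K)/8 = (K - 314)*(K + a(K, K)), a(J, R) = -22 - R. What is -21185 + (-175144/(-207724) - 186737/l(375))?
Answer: -1074593287601/50684656 ≈ -21202.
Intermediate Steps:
l(K) = -55264 + 176*K (l(K) = -8*(K - 314)*(K + (-22 - K)) = -8*(-314 + K)*(-22) = -8*(6908 - 22*K) = -55264 + 176*K)
-21185 + (-175144/(-207724) - 186737/l(375)) = -21185 + (-175144/(-207724) - 186737/(-55264 + 176*375)) = -21185 + (-175144*(-1/207724) - 186737/(-55264 + 66000)) = -21185 + (43786/51931 - 186737/10736) = -21185 - 838850241/50684656 = -1074593287601/50684656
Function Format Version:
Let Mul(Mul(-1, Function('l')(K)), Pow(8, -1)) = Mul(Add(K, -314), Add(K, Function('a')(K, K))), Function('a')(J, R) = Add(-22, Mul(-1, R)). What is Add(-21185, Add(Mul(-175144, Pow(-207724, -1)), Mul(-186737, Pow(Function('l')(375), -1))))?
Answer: Rational(-1074593287601, 50684656) ≈ -21202.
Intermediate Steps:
Function('l')(K) = Add(-55264, Mul(176, K)) (Function('l')(K) = Mul(-8, Mul(Add(K, -314), Add(K, Add(-22, Mul(-1, K))))) = Mul(-8, Mul(Add(-314, K), -22)) = Mul(-8, Add(6908, Mul(-22, K))) = Add(-55264, Mul(176, K)))
Add(-21185, Add(Mul(-175144, Pow(-207724, -1)), Mul(-186737, Pow(Function('l')(375), -1)))) = Add(-21185, Add(Mul(-175144, Pow(-207724, -1)), Mul(-186737, Pow(Add(-55264, Mul(176, 375)), -1)))) = Add(-21185, Add(Mul(-175144, Rational(-1, 207724)), Mul(-186737, Pow(Add(-55264, 66000), -1)))) = Add(-21185, Add(Rational(43786, 51931), Mul(-186737, Pow(10736, -1)))) = Add(-21185, Add(Rational(43786, 51931), Mul(-186737, Rational(1, 10736)))) = Add(-21185, Add(Rational(43786, 51931), Rational(-186737, 10736))) = Add(-21185, Rational(-838850241, 50684656)) = Rational(-1074593287601, 50684656)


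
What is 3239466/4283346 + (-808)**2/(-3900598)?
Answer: 819951016477/1392300903409 ≈ 0.58892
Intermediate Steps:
3239466/4283346 + (-808)**2/(-3900598) = 3239466*(1/4283346) + 652864*(-1/3900598) = 539911/713891 - 326432/1950299 = 819951016477/1392300903409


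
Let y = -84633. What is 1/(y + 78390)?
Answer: -1/6243 ≈ -0.00016018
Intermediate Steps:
1/(y + 78390) = 1/(-84633 + 78390) = 1/(-6243) = -1/6243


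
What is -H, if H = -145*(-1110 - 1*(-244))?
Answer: -125570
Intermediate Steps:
H = 125570 (H = -145*(-1110 + 244) = -145*(-866) = 125570)
-H = -1*125570 = -125570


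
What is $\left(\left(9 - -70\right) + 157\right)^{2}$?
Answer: $55696$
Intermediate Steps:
$\left(\left(9 - -70\right) + 157\right)^{2} = \left(\left(9 + 70\right) + 157\right)^{2} = \left(79 + 157\right)^{2} = 236^{2} = 55696$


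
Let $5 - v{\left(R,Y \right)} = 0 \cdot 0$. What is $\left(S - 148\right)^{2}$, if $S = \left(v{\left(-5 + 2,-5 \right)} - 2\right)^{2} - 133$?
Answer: $73984$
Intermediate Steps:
$v{\left(R,Y \right)} = 5$ ($v{\left(R,Y \right)} = 5 - 0 \cdot 0 = 5 - 0 = 5 + 0 = 5$)
$S = -124$ ($S = \left(5 - 2\right)^{2} - 133 = 3^{2} - 133 = 9 - 133 = -124$)
$\left(S - 148\right)^{2} = \left(-124 - 148\right)^{2} = \left(-272\right)^{2} = 73984$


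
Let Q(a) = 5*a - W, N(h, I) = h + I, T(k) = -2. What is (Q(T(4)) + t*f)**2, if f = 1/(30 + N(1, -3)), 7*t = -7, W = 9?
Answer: 284089/784 ≈ 362.36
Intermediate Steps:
N(h, I) = I + h
Q(a) = -9 + 5*a (Q(a) = 5*a - 1*9 = 5*a - 9 = -9 + 5*a)
t = -1 (t = (1/7)*(-7) = -1)
f = 1/28 (f = 1/(30 + (-3 + 1)) = 1/(30 - 2) = 1/28 ≈ 0.035714)
(Q(T(4)) + t*f)**2 = ((-9 + 5*(-2)) - 1*1/28)**2 = ((-9 - 10) - 1/28)**2 = (-19 - 1/28)**2 = (-533/28)**2 = 284089/784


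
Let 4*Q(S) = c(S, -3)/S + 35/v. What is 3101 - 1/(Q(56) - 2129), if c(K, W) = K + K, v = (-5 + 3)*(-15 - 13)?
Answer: 211199839/68107 ≈ 3101.0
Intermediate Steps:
v = 56 (v = -2*(-28) = 56)
c(K, W) = 2*K
Q(S) = 21/32 (Q(S) = ((2*S)/S + 35/56)/4 = (2 + 35*(1/56))/4 = (2 + 5/8)/4 = (¼)*(21/8) = 21/32)
3101 - 1/(Q(56) - 2129) = 3101 - 1/(21/32 - 2129) = 3101 - 1/(-68107/32) = 3101 - 1*(-32/68107) = 3101 + 32/68107 = 211199839/68107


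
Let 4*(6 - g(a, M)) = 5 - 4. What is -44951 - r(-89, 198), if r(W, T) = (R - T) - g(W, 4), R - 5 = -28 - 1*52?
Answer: -178689/4 ≈ -44672.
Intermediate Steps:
R = -75 (R = 5 + (-28 - 1*52) = 5 + (-28 - 52) = 5 - 80 = -75)
g(a, M) = 23/4 (g(a, M) = 6 - (5 - 4)/4 = 6 - ¼*1 = 6 - ¼ = 23/4)
r(W, T) = -323/4 - T (r(W, T) = (-75 - T) - 1*23/4 = (-75 - T) - 23/4 = -323/4 - T)
-44951 - r(-89, 198) = -44951 - (-323/4 - 1*198) = -44951 - (-323/4 - 198) = -44951 - 1*(-1115/4) = -44951 + 1115/4 = -178689/4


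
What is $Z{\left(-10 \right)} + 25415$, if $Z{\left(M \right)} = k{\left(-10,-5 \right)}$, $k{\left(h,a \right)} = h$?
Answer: $25405$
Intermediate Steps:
$Z{\left(M \right)} = -10$
$Z{\left(-10 \right)} + 25415 = -10 + 25415 = 25405$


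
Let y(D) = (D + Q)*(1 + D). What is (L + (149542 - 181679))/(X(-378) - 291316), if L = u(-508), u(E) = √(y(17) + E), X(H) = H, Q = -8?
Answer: 32137/291694 - I*√346/291694 ≈ 0.11017 - 6.3769e-5*I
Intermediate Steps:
y(D) = (1 + D)*(-8 + D) (y(D) = (D - 8)*(1 + D) = (-8 + D)*(1 + D) = (1 + D)*(-8 + D))
u(E) = √(162 + E) (u(E) = √((-8 + 17² - 7*17) + E) = √((-8 + 289 - 119) + E) = √(162 + E))
L = I*√346 (L = √(162 - 508) = √(-346) = I*√346 ≈ 18.601*I)
(L + (149542 - 181679))/(X(-378) - 291316) = (I*√346 + (149542 - 181679))/(-378 - 291316) = (I*√346 - 32137)/(-291694) = (-32137 + I*√346)*(-1/291694) = 32137/291694 - I*√346/291694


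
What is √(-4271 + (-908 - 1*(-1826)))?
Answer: I*√3353 ≈ 57.905*I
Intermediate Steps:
√(-4271 + (-908 - 1*(-1826))) = √(-4271 + (-908 + 1826)) = √(-4271 + 918) = √(-3353) = I*√3353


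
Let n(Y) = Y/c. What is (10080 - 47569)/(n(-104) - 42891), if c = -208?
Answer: 74978/85781 ≈ 0.87406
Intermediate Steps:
n(Y) = -Y/208 (n(Y) = Y/(-208) = Y*(-1/208) = -Y/208)
(10080 - 47569)/(n(-104) - 42891) = (10080 - 47569)/(-1/208*(-104) - 42891) = -37489/(½ - 42891) = -37489/(-85781/2) = -37489*(-2/85781) = 74978/85781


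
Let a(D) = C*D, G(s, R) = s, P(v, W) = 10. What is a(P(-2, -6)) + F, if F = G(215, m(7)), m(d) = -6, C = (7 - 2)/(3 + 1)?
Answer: 455/2 ≈ 227.50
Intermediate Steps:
C = 5/4 ≈ 1.2500
F = 215
a(D) = 5*D/4
a(P(-2, -6)) + F = (5/4)*10 + 215 = 25/2 + 215 = 455/2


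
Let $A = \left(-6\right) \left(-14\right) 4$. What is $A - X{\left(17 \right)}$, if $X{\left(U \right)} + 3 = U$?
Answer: $322$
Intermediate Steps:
$X{\left(U \right)} = -3 + U$
$A = 336$ ($A = 84 \cdot 4 = 336$)
$A - X{\left(17 \right)} = 336 - \left(-3 + 17\right) = 336 - 14 = 322$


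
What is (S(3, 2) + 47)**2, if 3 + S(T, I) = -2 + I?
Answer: 1936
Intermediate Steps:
S(T, I) = -5 + I (S(T, I) = -3 + (-2 + I) = -5 + I)
(S(3, 2) + 47)**2 = ((-5 + 2) + 47)**2 = (-3 + 47)**2 = 44**2 = 1936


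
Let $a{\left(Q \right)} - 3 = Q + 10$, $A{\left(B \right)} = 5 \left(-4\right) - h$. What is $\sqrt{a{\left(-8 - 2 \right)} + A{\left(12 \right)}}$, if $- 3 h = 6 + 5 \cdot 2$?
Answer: $\frac{i \sqrt{105}}{3} \approx 3.4156 i$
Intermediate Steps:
$h = - \frac{16}{3}$ ($h = - \frac{6 + 5 \cdot 2}{3} = - \frac{6 + 10}{3} = \left(- \frac{1}{3}\right) 16 = - \frac{16}{3} \approx -5.3333$)
$A{\left(B \right)} = - \frac{44}{3}$ ($A{\left(B \right)} = 5 \left(-4\right) - - \frac{16}{3} = -20 + \frac{16}{3} = - \frac{44}{3}$)
$a{\left(Q \right)} = 13 + Q$ ($a{\left(Q \right)} = 3 + \left(Q + 10\right) = 3 + \left(10 + Q\right) = 13 + Q$)
$\sqrt{a{\left(-8 - 2 \right)} + A{\left(12 \right)}} = \sqrt{\left(13 - 10\right) - \frac{44}{3}} = \sqrt{3 - \frac{44}{3}} = \sqrt{- \frac{35}{3}} = \frac{i \sqrt{105}}{3}$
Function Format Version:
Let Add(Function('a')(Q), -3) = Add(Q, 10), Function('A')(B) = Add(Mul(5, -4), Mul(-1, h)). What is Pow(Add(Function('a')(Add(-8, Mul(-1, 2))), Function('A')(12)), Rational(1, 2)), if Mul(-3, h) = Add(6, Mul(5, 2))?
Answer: Mul(Rational(1, 3), I, Pow(105, Rational(1, 2))) ≈ Mul(3.4156, I)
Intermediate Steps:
h = Rational(-16, 3) (h = Mul(Rational(-1, 3), Add(6, Mul(5, 2))) = Mul(Rational(-1, 3), Add(6, 10)) = Mul(Rational(-1, 3), 16) = Rational(-16, 3) ≈ -5.3333)
Function('A')(B) = Rational(-44, 3) (Function('A')(B) = Add(Mul(5, -4), Mul(-1, Rational(-16, 3))) = Add(-20, Rational(16, 3)) = Rational(-44, 3))
Function('a')(Q) = Add(13, Q) (Function('a')(Q) = Add(3, Add(Q, 10)) = Add(3, Add(10, Q)) = Add(13, Q))
Pow(Add(Function('a')(Add(-8, Mul(-1, 2))), Function('A')(12)), Rational(1, 2)) = Pow(Add(Add(13, Add(-8, Mul(-1, 2))), Rational(-44, 3)), Rational(1, 2)) = Pow(Add(Add(13, Add(-8, -2)), Rational(-44, 3)), Rational(1, 2)) = Pow(Add(Add(13, -10), Rational(-44, 3)), Rational(1, 2)) = Pow(Add(3, Rational(-44, 3)), Rational(1, 2)) = Pow(Rational(-35, 3), Rational(1, 2)) = Mul(Rational(1, 3), I, Pow(105, Rational(1, 2)))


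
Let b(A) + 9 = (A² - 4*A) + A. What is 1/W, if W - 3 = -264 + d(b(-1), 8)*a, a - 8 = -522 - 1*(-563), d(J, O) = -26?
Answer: -1/1535 ≈ -0.00065147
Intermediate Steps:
b(A) = -9 + A² - 3*A (b(A) = -9 + ((A² - 4*A) + A) = -9 + (A² - 3*A) = -9 + A² - 3*A)
a = 49 (a = 8 + (-522 - 1*(-563)) = 8 + (-522 + 563) = 8 + 41 = 49)
W = -1535 (W = 3 + (-264 - 26*49) = 3 + (-264 - 1274) = 3 - 1538 = -1535)
1/W = 1/(-1535) = -1/1535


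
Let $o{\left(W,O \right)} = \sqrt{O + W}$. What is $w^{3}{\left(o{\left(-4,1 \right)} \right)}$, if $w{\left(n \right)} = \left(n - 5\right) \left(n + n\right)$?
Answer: $5184 + 1920 i \sqrt{3} \approx 5184.0 + 3325.5 i$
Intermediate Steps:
$w{\left(n \right)} = 2 n \left(-5 + n\right)$ ($w{\left(n \right)} = \left(-5 + n\right) 2 n = 2 n \left(-5 + n\right)$)
$w^{3}{\left(o{\left(-4,1 \right)} \right)} = \left(2 \sqrt{1 - 4} \left(-5 + \sqrt{1 - 4}\right)\right)^{3} = \left(2 \sqrt{-3} \left(-5 + \sqrt{-3}\right)\right)^{3} = \left(2 i \sqrt{3} \left(-5 + i \sqrt{3}\right)\right)^{3} = - 24 i \sqrt{3} \left(-5 + i \sqrt{3}\right)^{3}$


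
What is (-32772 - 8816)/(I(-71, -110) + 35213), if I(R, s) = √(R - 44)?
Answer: -15917807/13477777 + 10397*I*√115/309988871 ≈ -1.181 + 0.00035968*I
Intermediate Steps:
I(R, s) = √(-44 + R)
(-32772 - 8816)/(I(-71, -110) + 35213) = (-32772 - 8816)/(√(-44 - 71) + 35213) = -41588/(√(-115) + 35213) = -41588/(I*√115 + 35213) = -41588/(35213 + I*√115)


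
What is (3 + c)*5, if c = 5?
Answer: 40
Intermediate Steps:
(3 + c)*5 = (3 + 5)*5 = 8*5 = 40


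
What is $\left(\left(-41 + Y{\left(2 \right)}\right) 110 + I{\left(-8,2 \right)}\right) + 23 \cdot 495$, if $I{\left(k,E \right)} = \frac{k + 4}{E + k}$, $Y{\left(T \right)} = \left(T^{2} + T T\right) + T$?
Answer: $\frac{23927}{3} \approx 7975.7$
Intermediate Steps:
$Y{\left(T \right)} = T + 2 T^{2}$ ($Y{\left(T \right)} = \left(T^{2} + T^{2}\right) + T = 2 T^{2} + T = T + 2 T^{2}$)
$I{\left(k,E \right)} = \frac{4 + k}{E + k}$
$\left(\left(-41 + Y{\left(2 \right)}\right) 110 + I{\left(-8,2 \right)}\right) + 23 \cdot 495 = \left(\left(-41 + 2 \left(1 + 2 \cdot 2\right)\right) 110 + \frac{4 - 8}{2 - 8}\right) + 23 \cdot 495 = \left(\left(-41 + 2 \left(1 + 4\right)\right) 110 + \frac{1}{-6} \left(-4\right)\right) + 11385 = \left(\left(-41 + 2 \cdot 5\right) 110 - - \frac{2}{3}\right) + 11385 = \left(\left(-41 + 10\right) 110 + \frac{2}{3}\right) + 11385 = \left(\left(-31\right) 110 + \frac{2}{3}\right) + 11385 = \left(-3410 + \frac{2}{3}\right) + 11385 = - \frac{10228}{3} + 11385 = \frac{23927}{3}$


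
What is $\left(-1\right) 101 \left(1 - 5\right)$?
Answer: $404$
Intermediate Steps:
$\left(-1\right) 101 \left(1 - 5\right) = - 101 \left(1 - 5\right) = \left(-101\right) \left(-4\right) = 404$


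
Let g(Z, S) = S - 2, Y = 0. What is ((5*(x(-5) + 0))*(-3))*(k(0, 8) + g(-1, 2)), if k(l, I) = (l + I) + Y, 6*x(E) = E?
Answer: 100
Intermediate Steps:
x(E) = E/6
g(Z, S) = -2 + S
k(l, I) = I + l (k(l, I) = (l + I) + 0 = (I + l) + 0 = I + l)
((5*(x(-5) + 0))*(-3))*(k(0, 8) + g(-1, 2)) = ((5*((⅙)*(-5) + 0))*(-3))*((8 + 0) + (-2 + 2)) = ((5*(-⅚ + 0))*(-3))*(8 + 0) = ((5*(-⅚))*(-3))*8 = -25/6*(-3)*8 = (25/2)*8 = 100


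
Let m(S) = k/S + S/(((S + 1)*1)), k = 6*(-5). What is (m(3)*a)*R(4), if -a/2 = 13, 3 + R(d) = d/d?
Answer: -481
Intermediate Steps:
R(d) = -2 (R(d) = -3 + d/d = -3 + 1 = -2)
a = -26 (a = -2*13 = -26)
k = -30
m(S) = -30/S + S/(1 + S) (m(S) = -30/S + S/(((S + 1)*1)) = -30/S + S/(((1 + S)*1)) = -30/S + S/(1 + S))
(m(3)*a)*R(4) = (((-30 + 3² - 30*3)/(3*(1 + 3)))*(-26))*(-2) = (((⅓)*(-30 + 9 - 90)/4)*(-26))*(-2) = (((⅓)*(¼)*(-111))*(-26))*(-2) = -37/4*(-26)*(-2) = (481/2)*(-2) = -481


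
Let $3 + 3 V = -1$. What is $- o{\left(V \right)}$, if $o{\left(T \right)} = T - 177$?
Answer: $\frac{535}{3} \approx 178.33$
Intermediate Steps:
$V = - \frac{4}{3}$ ($V = -1 + \frac{1}{3} \left(-1\right) = -1 - \frac{1}{3} = - \frac{4}{3} \approx -1.3333$)
$o{\left(T \right)} = -177 + T$
$- o{\left(V \right)} = - (-177 - \frac{4}{3}) = \left(-1\right) \left(- \frac{535}{3}\right) = \frac{535}{3}$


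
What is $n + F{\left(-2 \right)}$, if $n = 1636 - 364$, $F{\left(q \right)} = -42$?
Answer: $1230$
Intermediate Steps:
$n = 1272$ ($n = 1636 - 364 = 1272$)
$n + F{\left(-2 \right)} = 1272 - 42 = 1230$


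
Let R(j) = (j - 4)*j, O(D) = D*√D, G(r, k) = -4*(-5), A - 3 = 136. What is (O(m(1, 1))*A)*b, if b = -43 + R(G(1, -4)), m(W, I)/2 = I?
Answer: 77006*√2 ≈ 1.0890e+5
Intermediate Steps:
A = 139 (A = 3 + 136 = 139)
m(W, I) = 2*I
G(r, k) = 20
O(D) = D^(3/2)
R(j) = j*(-4 + j) (R(j) = (-4 + j)*j = j*(-4 + j))
b = 277 (b = -43 + 20*(-4 + 20) = -43 + 20*16 = -43 + 320 = 277)
(O(m(1, 1))*A)*b = ((2*1)^(3/2)*139)*277 = (2^(3/2)*139)*277 = ((2*√2)*139)*277 = (278*√2)*277 = 77006*√2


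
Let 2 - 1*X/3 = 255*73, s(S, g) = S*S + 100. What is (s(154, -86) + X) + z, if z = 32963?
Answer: 940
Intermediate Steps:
s(S, g) = 100 + S**2 (s(S, g) = S**2 + 100 = 100 + S**2)
X = -55839 (X = 6 - 765*73 = 6 - 3*18615 = 6 - 55845 = -55839)
(s(154, -86) + X) + z = ((100 + 154**2) - 55839) + 32963 = ((100 + 23716) - 55839) + 32963 = (23816 - 55839) + 32963 = -32023 + 32963 = 940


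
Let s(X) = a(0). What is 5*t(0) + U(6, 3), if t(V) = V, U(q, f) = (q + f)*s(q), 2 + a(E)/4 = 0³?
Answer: -72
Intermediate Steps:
a(E) = -8 (a(E) = -8 + 4*0³ = -8 + 4*0 = -8 + 0 = -8)
s(X) = -8
U(q, f) = -8*f - 8*q (U(q, f) = (q + f)*(-8) = (f + q)*(-8) = -8*f - 8*q)
5*t(0) + U(6, 3) = 5*0 + (-8*3 - 8*6) = 0 + (-24 - 48) = 0 - 72 = -72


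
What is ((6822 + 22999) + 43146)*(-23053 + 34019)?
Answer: 800156122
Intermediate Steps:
((6822 + 22999) + 43146)*(-23053 + 34019) = (29821 + 43146)*10966 = 72967*10966 = 800156122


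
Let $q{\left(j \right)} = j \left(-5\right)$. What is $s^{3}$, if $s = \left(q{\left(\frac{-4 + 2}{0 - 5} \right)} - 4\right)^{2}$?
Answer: $46656$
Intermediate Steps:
$q{\left(j \right)} = - 5 j$
$s = 36$ ($s = \left(- 5 \frac{-4 + 2}{0 - 5} - 4\right)^{2} = \left(- 5 \left(- \frac{2}{-5}\right) - 4\right)^{2} = \left(- 5 \left(\left(-2\right) \left(- \frac{1}{5}\right)\right) - 4\right)^{2} = \left(\left(-5\right) \frac{2}{5} - 4\right)^{2} = \left(-2 - 4\right)^{2} = \left(-6\right)^{2} = 36$)
$s^{3} = 36^{3} = 46656$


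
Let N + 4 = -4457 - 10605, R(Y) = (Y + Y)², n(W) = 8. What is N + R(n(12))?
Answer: -14810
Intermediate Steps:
R(Y) = 4*Y² (R(Y) = (2*Y)² = 4*Y²)
N = -15066 (N = -4 + (-4457 - 10605) = -4 - 15062 = -15066)
N + R(n(12)) = -15066 + 4*8² = -15066 + 4*64 = -15066 + 256 = -14810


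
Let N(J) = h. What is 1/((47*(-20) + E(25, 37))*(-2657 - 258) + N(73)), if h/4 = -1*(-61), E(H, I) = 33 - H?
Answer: 1/2717024 ≈ 3.6805e-7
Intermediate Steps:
h = 244 (h = 4*(-1*(-61)) = 4*61 = 244)
N(J) = 244
1/((47*(-20) + E(25, 37))*(-2657 - 258) + N(73)) = 1/((47*(-20) + (33 - 1*25))*(-2657 - 258) + 244) = 1/((-940 + (33 - 25))*(-2915) + 244) = 1/((-940 + 8)*(-2915) + 244) = 1/(-932*(-2915) + 244) = 1/(2716780 + 244) = 1/2717024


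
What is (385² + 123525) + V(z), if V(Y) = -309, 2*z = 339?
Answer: 271441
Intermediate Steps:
z = 339/2 (z = (½)*339 = 339/2 ≈ 169.50)
(385² + 123525) + V(z) = (385² + 123525) - 309 = (148225 + 123525) - 309 = 271750 - 309 = 271441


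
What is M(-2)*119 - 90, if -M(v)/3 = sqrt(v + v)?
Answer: -90 - 714*I ≈ -90.0 - 714.0*I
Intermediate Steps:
M(v) = -3*sqrt(2)*sqrt(v) (M(v) = -3*sqrt(v + v) = -3*sqrt(2)*sqrt(v))
M(-2)*119 - 90 = -3*sqrt(2)*sqrt(-2)*119 - 90 = -3*sqrt(2)*I*sqrt(2)*119 - 90 = -6*I*119 - 90 = -714*I - 90 = -90 - 714*I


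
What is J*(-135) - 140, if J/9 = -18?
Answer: 21730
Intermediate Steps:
J = -162 (J = 9*(-18) = -162)
J*(-135) - 140 = -162*(-135) - 140 = 21870 - 140 = 21730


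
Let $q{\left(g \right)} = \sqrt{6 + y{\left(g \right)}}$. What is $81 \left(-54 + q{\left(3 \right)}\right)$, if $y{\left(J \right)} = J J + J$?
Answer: $-4374 + 243 \sqrt{2} \approx -4030.3$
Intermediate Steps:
$y{\left(J \right)} = J + J^{2}$ ($y{\left(J \right)} = J^{2} + J = J + J^{2}$)
$q{\left(g \right)} = \sqrt{6 + g \left(1 + g\right)}$
$81 \left(-54 + q{\left(3 \right)}\right) = 81 \left(-54 + \sqrt{6 + 3 \left(1 + 3\right)}\right) = 81 \left(-54 + \sqrt{6 + 3 \cdot 4}\right) = 81 \left(-54 + \sqrt{6 + 12}\right) = 81 \left(-54 + \sqrt{18}\right) = 81 \left(-54 + 3 \sqrt{2}\right) = -4374 + 243 \sqrt{2}$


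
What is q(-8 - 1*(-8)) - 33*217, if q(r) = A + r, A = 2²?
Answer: -7157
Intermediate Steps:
A = 4
q(r) = 4 + r
q(-8 - 1*(-8)) - 33*217 = (4 + (-8 - 1*(-8))) - 33*217 = (4 + (-8 + 8)) - 7161 = (4 + 0) - 7161 = 4 - 7161 = -7157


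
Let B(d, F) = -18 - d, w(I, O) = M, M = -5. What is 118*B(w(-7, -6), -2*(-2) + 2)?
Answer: -1534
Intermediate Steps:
w(I, O) = -5
118*B(w(-7, -6), -2*(-2) + 2) = 118*(-18 - 1*(-5)) = 118*(-18 + 5) = 118*(-13) = -1534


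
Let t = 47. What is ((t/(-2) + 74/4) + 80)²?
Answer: 5625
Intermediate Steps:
((t/(-2) + 74/4) + 80)² = ((47/(-2) + 74/4) + 80)² = ((47*(-½) + 74*(¼)) + 80)² = ((-47/2 + 37/2) + 80)² = (-5 + 80)² = 75² = 5625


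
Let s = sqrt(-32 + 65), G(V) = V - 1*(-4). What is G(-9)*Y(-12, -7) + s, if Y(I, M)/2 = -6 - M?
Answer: -10 + sqrt(33) ≈ -4.2554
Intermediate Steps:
G(V) = 4 + V (G(V) = V + 4 = 4 + V)
Y(I, M) = -12 - 2*M (Y(I, M) = 2*(-6 - M) = -12 - 2*M)
s = sqrt(33) ≈ 5.7446
G(-9)*Y(-12, -7) + s = (4 - 9)*(-12 - 2*(-7)) + sqrt(33) = -5*(-12 + 14) + sqrt(33) = -5*2 + sqrt(33) = -10 + sqrt(33)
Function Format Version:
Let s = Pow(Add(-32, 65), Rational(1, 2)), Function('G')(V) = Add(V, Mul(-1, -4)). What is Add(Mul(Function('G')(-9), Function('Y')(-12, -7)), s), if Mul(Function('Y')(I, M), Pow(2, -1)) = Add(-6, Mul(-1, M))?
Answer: Add(-10, Pow(33, Rational(1, 2))) ≈ -4.2554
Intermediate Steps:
Function('G')(V) = Add(4, V) (Function('G')(V) = Add(V, 4) = Add(4, V))
Function('Y')(I, M) = Add(-12, Mul(-2, M)) (Function('Y')(I, M) = Mul(2, Add(-6, Mul(-1, M))) = Add(-12, Mul(-2, M)))
s = Pow(33, Rational(1, 2)) ≈ 5.7446
Add(Mul(Function('G')(-9), Function('Y')(-12, -7)), s) = Add(Mul(Add(4, -9), Add(-12, Mul(-2, -7))), Pow(33, Rational(1, 2))) = Add(Mul(-5, Add(-12, 14)), Pow(33, Rational(1, 2))) = Add(Mul(-5, 2), Pow(33, Rational(1, 2))) = Add(-10, Pow(33, Rational(1, 2)))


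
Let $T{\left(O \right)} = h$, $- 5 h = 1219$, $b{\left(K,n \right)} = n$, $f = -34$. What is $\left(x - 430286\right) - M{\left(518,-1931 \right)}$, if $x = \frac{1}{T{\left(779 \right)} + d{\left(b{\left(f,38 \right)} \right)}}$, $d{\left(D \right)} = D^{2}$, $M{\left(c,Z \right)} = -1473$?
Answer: $- \frac{2573306808}{6001} \approx -4.2881 \cdot 10^{5}$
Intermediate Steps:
$h = - \frac{1219}{5}$ ($h = \left(- \frac{1}{5}\right) 1219 = - \frac{1219}{5} \approx -243.8$)
$T{\left(O \right)} = - \frac{1219}{5}$
$x = \frac{5}{6001}$ ($x = \frac{1}{- \frac{1219}{5} + 38^{2}} = \frac{1}{- \frac{1219}{5} + 1444} = \frac{1}{\frac{6001}{5}} = \frac{5}{6001} \approx 0.00083319$)
$\left(x - 430286\right) - M{\left(518,-1931 \right)} = \left(\frac{5}{6001} - 430286\right) - -1473 = \left(\frac{5}{6001} - 430286\right) + 1473 = - \frac{2582146281}{6001} + 1473 = - \frac{2573306808}{6001}$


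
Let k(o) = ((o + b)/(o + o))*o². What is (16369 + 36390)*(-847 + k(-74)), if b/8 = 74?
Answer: -1055865867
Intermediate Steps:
b = 592 (b = 8*74 = 592)
k(o) = o*(592 + o)/2 (k(o) = ((o + 592)/(o + o))*o² = ((592 + o)/((2*o)))*o² = ((592 + o)*(1/(2*o)))*o² = ((592 + o)/(2*o))*o² = o*(592 + o)/2)
(16369 + 36390)*(-847 + k(-74)) = (16369 + 36390)*(-847 + (½)*(-74)*(592 - 74)) = 52759*(-847 + (½)*(-74)*518) = 52759*(-847 - 19166) = 52759*(-20013) = -1055865867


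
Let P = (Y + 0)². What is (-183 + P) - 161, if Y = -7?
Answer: -295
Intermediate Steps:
P = 49 (P = (-7 + 0)² = (-7)² = 49)
(-183 + P) - 161 = (-183 + 49) - 161 = -134 - 161 = -295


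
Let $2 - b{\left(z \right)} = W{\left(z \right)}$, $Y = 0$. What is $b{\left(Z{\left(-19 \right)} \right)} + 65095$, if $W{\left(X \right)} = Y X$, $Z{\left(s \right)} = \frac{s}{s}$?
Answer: $65097$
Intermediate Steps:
$Z{\left(s \right)} = 1$
$W{\left(X \right)} = 0$ ($W{\left(X \right)} = 0 X = 0$)
$b{\left(z \right)} = 2$ ($b{\left(z \right)} = 2 - 0 = 2 + 0 = 2$)
$b{\left(Z{\left(-19 \right)} \right)} + 65095 = 2 + 65095 = 65097$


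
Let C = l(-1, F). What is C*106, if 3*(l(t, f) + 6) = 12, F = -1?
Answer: -212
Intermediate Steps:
l(t, f) = -2 (l(t, f) = -6 + (⅓)*12 = -6 + 4 = -2)
C = -2
C*106 = -2*106 = -212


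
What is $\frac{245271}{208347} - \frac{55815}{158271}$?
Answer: $\frac{3021155404}{3663920893} \approx 0.82457$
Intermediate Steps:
$\frac{245271}{208347} - \frac{55815}{158271} = 245271 \cdot \frac{1}{208347} - \frac{18605}{52757} = \frac{81757}{69449} - \frac{18605}{52757} = \frac{3021155404}{3663920893}$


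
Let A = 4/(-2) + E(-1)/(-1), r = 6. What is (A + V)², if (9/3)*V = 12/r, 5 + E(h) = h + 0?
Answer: 196/9 ≈ 21.778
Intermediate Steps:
E(h) = -5 + h (E(h) = -5 + (h + 0) = -5 + h)
V = ⅔ (V = (12/6)/3 = (12*(⅙))/3 = (⅓)*2 = ⅔ ≈ 0.66667)
A = 4 (A = 4/(-2) + (-5 - 1)/(-1) = 4*(-½) - 6*(-1) = -2 + 6 = 4)
(A + V)² = (4 + ⅔)² = (14/3)² = 196/9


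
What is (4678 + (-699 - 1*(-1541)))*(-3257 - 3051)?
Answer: -34820160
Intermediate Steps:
(4678 + (-699 - 1*(-1541)))*(-3257 - 3051) = (4678 + (-699 + 1541))*(-6308) = (4678 + 842)*(-6308) = 5520*(-6308) = -34820160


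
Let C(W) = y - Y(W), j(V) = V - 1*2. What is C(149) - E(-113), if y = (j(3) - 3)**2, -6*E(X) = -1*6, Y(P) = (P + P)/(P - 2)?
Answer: 143/147 ≈ 0.97279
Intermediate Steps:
j(V) = -2 + V (j(V) = V - 2 = -2 + V)
Y(P) = 2*P/(-2 + P) (Y(P) = (2*P)/(-2 + P) = 2*P/(-2 + P))
E(X) = 1 (E(X) = -(-1)*6/6 = -1/6*(-6) = 1)
y = 4 (y = ((-2 + 3) - 3)**2 = (1 - 3)**2 = (-2)**2 = 4)
C(W) = 4 - 2*W/(-2 + W)
C(149) - E(-113) = 2*(-4 + 149)/(-2 + 149) - 1*1 = 2*145/147 - 1 = 2*(1/147)*145 - 1 = 290/147 - 1 = 143/147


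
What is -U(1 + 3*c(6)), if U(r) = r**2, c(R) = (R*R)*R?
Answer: -421201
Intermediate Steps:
c(R) = R**3 (c(R) = R**2*R = R**3)
-U(1 + 3*c(6)) = -(1 + 3*6**3)**2 = -(1 + 3*216)**2 = -(1 + 648)**2 = -1*649**2 = -1*421201 = -421201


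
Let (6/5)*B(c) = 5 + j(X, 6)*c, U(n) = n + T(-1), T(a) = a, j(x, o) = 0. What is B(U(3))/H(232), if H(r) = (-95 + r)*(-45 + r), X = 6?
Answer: 25/153714 ≈ 0.00016264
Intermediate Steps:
U(n) = -1 + n (U(n) = n - 1 = -1 + n)
B(c) = 25/6 (B(c) = 5*(5 + 0*c)/6 = 5*(5 + 0)/6 = (5/6)*5 = 25/6)
B(U(3))/H(232) = 25/(6*(4275 + 232**2 - 140*232)) = 25/(6*(4275 + 53824 - 32480)) = (25/6)/25619 = (25/6)*(1/25619) = 25/153714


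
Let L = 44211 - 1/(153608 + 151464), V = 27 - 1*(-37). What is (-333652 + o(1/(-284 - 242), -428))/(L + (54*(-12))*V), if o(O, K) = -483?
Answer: -101935232720/835592207 ≈ -121.99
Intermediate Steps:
V = 64 (V = 27 + 37 = 64)
L = 13487538191/305072 (L = 44211 - 1/305072 = 13487538191/305072 ≈ 44211.)
(-333652 + o(1/(-284 - 242), -428))/(L + (54*(-12))*V) = (-333652 - 483)/(13487538191/305072 + (54*(-12))*64) = -334135/(13487538191/305072 - 648*64) = -334135/(13487538191/305072 - 41472) = -334135/835592207/305072 = -334135*305072/835592207 = -101935232720/835592207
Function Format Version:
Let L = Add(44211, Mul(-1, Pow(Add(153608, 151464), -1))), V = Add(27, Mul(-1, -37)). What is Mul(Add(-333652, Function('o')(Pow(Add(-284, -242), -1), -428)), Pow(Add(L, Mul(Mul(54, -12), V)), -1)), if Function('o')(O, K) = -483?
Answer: Rational(-101935232720, 835592207) ≈ -121.99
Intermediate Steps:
V = 64 (V = Add(27, 37) = 64)
L = Rational(13487538191, 305072) (L = Add(44211, Mul(-1, Pow(305072, -1))) = Add(44211, Mul(-1, Rational(1, 305072))) = Add(44211, Rational(-1, 305072)) = Rational(13487538191, 305072) ≈ 44211.)
Mul(Add(-333652, Function('o')(Pow(Add(-284, -242), -1), -428)), Pow(Add(L, Mul(Mul(54, -12), V)), -1)) = Mul(Add(-333652, -483), Pow(Add(Rational(13487538191, 305072), Mul(Mul(54, -12), 64)), -1)) = Mul(-334135, Pow(Add(Rational(13487538191, 305072), Mul(-648, 64)), -1)) = Mul(-334135, Pow(Add(Rational(13487538191, 305072), -41472), -1)) = Mul(-334135, Pow(Rational(835592207, 305072), -1)) = Mul(-334135, Rational(305072, 835592207)) = Rational(-101935232720, 835592207)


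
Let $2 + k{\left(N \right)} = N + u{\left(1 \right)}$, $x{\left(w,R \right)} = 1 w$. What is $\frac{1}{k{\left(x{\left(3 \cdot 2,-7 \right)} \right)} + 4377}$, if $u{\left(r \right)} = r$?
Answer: $\frac{1}{4382} \approx 0.00022821$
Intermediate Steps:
$x{\left(w,R \right)} = w$
$k{\left(N \right)} = -1 + N$ ($k{\left(N \right)} = -2 + \left(N + 1\right) = -2 + \left(1 + N\right) = -1 + N$)
$\frac{1}{k{\left(x{\left(3 \cdot 2,-7 \right)} \right)} + 4377} = \frac{1}{\left(-1 + 3 \cdot 2\right) + 4377} = \frac{1}{\left(-1 + 6\right) + 4377} = \frac{1}{5 + 4377} = \frac{1}{4382}$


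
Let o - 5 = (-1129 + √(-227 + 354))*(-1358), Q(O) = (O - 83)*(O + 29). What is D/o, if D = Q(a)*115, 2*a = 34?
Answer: -178432303060/783476056047 - 158044040*√127/783476056047 ≈ -0.23002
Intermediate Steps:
a = 17 (a = (½)*34 = 17)
Q(O) = (-83 + O)*(29 + O)
D = -349140 (D = (-2407 + 17² - 54*17)*115 = (-2407 + 289 - 918)*115 = -3036*115 = -349140)
o = 1533187 - 1358*√127 (o = 5 + (-1129 + √(-227 + 354))*(-1358) = 5 + (-1129 + √127)*(-1358) = 5 + (1533182 - 1358*√127) = 1533187 - 1358*√127 ≈ 1.5179e+6)
D/o = -349140/(1533187 - 1358*√127)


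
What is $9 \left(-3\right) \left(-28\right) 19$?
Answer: $14364$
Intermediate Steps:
$9 \left(-3\right) \left(-28\right) 19 = \left(-27\right) \left(-28\right) 19 = 756 \cdot 19 = 14364$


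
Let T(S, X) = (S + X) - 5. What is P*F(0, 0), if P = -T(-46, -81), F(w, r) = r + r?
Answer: 0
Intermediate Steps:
T(S, X) = -5 + S + X
F(w, r) = 2*r
P = 132 (P = -(-5 - 46 - 81) = -1*(-132) = 132)
P*F(0, 0) = 132*(2*0) = 132*0 = 0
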